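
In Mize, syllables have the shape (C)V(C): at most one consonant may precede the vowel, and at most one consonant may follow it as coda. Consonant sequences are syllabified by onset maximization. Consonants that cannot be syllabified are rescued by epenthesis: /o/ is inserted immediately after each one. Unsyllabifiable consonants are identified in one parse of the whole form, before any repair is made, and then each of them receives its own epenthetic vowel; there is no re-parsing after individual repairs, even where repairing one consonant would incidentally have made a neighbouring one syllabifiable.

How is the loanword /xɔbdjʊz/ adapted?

Syllabifying with onset maximization leaves /d/ stranded (at most one coda consonant is licensed; onsets are limited to one consonant).
Inserting the epenthetic vowel yields /d/ → /do/.

xɔbdojʊz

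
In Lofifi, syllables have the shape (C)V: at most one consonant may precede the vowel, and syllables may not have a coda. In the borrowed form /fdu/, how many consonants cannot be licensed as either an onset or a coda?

Under (C)V, the unsyllabifiable consonants are /f/ (no codas are permitted; onsets are limited to one consonant).

1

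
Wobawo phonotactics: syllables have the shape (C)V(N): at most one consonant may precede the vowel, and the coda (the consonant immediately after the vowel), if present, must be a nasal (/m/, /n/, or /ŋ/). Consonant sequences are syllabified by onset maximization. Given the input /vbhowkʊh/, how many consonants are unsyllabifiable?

The consonants /v/, /b/, /w/, /h/ cannot be parsed into a legal (C)V(N) syllable (only a nasal (/m/, /n/, or /ŋ/) is licensed in coda position; onsets are limited to one consonant).

4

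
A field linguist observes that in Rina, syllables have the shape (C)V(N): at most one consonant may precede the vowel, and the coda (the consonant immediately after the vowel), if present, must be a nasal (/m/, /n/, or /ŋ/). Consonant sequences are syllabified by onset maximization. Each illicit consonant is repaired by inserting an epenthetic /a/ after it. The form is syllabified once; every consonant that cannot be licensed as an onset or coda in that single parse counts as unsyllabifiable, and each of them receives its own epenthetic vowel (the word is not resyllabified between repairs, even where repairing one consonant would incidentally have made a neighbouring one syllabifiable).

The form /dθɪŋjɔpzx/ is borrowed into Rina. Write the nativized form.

daθɪŋjɔpazaxa

Under (C)V(N), the unsyllabifiable consonants are /d/, /p/, /z/, /x/ (only a nasal (/m/, /n/, or /ŋ/) is licensed in coda position; onsets are limited to one consonant).
Each unlicensed consonant becomes the onset of a new syllable: /d/ → /da/, /p/ → /pa/, /z/ → /za/, /x/ → /xa/.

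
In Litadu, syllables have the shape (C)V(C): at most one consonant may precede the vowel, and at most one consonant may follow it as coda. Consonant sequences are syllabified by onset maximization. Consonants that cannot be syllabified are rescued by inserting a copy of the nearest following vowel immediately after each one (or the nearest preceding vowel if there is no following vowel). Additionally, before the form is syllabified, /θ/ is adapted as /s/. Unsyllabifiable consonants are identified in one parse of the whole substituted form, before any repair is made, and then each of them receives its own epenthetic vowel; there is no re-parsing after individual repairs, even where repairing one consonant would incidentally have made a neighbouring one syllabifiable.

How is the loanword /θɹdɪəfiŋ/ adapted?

sɪɹɪdɪəfiŋ

Substitution: /θ/ → /s/, giving /sɹdɪəfiŋ/.
Under (C)V(C), the unsyllabifiable consonants are /s/, /ɹ/ (at most one coda consonant is licensed; onsets are limited to one consonant).
Each unlicensed consonant becomes the onset of a new syllable: /s/ → /sɪ/, /ɹ/ → /ɹɪ/.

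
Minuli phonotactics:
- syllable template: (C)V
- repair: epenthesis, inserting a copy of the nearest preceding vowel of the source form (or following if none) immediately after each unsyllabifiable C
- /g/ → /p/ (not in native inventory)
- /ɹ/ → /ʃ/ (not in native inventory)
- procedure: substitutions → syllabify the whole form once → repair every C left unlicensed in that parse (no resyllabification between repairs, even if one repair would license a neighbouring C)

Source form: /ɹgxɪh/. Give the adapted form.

ʃɪpɪxɪhɪ

Substitution: /ɹ/ → /ʃ/, /g/ → /p/, giving /ʃpxɪh/.
The consonants /ʃ/, /p/, /h/ cannot be parsed into a legal (C)V syllable (no codas are permitted; onsets are limited to one consonant).
Epenthesis after each stranded consonant: /ʃ/ → /ʃɪ/, /p/ → /pɪ/, /h/ → /hɪ/.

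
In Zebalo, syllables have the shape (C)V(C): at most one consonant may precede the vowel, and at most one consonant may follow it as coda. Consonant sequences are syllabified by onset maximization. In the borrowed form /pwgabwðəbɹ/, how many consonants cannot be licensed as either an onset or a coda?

4

Under (C)V(C), the unsyllabifiable consonants are /p/, /w/, /w/, /ɹ/ (at most one coda consonant is licensed; onsets are limited to one consonant).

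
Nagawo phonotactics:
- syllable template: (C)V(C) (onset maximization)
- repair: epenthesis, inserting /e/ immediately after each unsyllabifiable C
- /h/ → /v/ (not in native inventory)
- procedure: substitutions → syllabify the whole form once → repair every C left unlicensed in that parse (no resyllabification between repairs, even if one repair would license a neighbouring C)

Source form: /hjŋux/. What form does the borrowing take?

Substitution: /h/ → /v/, giving /vjŋux/.
Under (C)V(C), the unsyllabifiable consonants are /v/, /j/ (at most one coda consonant is licensed; onsets are limited to one consonant).
Inserting the epenthetic vowel yields /v/ → /ve/, /j/ → /je/.

vejeŋux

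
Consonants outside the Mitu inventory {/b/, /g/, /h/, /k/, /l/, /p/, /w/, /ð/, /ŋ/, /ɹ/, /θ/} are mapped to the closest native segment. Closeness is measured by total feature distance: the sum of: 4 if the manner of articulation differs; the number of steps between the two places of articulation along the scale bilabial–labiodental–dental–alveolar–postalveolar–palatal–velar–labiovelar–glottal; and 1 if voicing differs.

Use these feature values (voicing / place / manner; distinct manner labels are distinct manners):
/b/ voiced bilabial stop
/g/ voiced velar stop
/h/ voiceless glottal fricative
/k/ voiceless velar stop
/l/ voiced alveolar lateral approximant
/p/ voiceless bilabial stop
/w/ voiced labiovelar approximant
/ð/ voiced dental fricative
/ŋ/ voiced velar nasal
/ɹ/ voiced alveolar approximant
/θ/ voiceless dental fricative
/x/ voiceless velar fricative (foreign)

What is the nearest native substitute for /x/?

/h/ is closest: same manner (fricative), place distance 2 (velar→glottal), same voicing; total 2. Next closest is /k/ at distance 4.

h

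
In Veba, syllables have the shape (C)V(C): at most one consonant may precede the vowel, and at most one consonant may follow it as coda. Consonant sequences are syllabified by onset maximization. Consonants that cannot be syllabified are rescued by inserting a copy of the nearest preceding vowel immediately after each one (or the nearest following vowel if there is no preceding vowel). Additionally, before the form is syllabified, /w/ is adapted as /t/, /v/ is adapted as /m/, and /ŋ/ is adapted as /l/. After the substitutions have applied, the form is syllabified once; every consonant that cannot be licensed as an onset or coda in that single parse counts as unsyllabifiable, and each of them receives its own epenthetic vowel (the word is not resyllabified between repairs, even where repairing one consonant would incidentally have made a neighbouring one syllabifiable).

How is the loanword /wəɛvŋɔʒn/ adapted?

Substitution: /w/ → /t/, /v/ → /m/, /ŋ/ → /l/, giving /təɛmlɔʒn/.
The consonants /n/ cannot be parsed into a legal (C)V(C) syllable (at most one coda consonant is licensed; onsets are limited to one consonant).
Epenthesis after each stranded consonant: /n/ → /nɔ/.

təɛmlɔʒnɔ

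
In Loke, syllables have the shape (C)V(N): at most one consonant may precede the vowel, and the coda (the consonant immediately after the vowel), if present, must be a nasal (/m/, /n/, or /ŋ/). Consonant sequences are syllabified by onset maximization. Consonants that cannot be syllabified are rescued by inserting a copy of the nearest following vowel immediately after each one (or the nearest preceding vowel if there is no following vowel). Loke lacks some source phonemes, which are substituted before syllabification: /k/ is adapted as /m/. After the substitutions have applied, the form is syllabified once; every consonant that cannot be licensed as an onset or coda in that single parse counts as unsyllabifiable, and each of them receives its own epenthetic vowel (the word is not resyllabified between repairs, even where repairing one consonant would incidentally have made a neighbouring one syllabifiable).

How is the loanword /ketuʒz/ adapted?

metuʒuzu

Substitution: /k/ → /m/, giving /metuʒz/.
Syllabifying with onset maximization leaves /ʒ/, /z/ stranded (only a nasal (/m/, /n/, or /ŋ/) is licensed in coda position; onsets are limited to one consonant).
Epenthesis after each stranded consonant: /ʒ/ → /ʒu/, /z/ → /zu/.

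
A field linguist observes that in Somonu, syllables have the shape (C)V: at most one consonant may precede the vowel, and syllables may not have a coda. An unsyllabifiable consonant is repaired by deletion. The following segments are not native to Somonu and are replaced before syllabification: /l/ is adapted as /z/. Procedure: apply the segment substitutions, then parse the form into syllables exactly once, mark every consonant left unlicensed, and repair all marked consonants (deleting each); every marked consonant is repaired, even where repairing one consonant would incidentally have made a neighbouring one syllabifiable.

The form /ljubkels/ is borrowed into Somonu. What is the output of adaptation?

Substitution: /l/ → /z/, giving /zjubkezs/.
Under (C)V, the unsyllabifiable consonants are /z/, /b/, /z/, /s/ (no codas are permitted; onsets are limited to one consonant).
Deleting the stranded consonants removes /z/, /b/, /z/, /s/.

juke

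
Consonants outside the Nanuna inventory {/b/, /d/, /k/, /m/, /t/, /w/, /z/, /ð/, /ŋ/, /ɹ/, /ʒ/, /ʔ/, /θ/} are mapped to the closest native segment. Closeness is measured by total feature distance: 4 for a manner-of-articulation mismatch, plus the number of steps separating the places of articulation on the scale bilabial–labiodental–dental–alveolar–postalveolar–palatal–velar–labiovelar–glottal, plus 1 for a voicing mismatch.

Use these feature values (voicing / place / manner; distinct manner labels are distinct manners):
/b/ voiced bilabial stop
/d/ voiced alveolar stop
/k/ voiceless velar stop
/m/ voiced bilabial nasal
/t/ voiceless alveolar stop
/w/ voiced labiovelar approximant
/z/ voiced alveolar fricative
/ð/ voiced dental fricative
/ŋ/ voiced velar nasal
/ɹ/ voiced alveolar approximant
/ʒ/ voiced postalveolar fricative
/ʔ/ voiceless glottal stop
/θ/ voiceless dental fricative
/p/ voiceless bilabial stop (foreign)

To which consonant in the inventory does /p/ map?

/b/ is closest: same manner (stop), place distance 0 (bilabial→bilabial), voicing differs (+1); total 1. Next closest is /t/ at distance 3.

b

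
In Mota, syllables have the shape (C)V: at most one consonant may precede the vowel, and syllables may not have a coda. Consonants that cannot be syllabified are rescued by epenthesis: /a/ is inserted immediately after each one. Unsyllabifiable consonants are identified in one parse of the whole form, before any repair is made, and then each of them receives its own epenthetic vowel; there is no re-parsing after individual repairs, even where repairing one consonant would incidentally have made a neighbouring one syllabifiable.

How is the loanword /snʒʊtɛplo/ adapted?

Under (C)V, the unsyllabifiable consonants are /s/, /n/, /p/ (no codas are permitted; onsets are limited to one consonant).
Inserting the epenthetic vowel yields /s/ → /sa/, /n/ → /na/, /p/ → /pa/.

sanaʒʊtɛpalo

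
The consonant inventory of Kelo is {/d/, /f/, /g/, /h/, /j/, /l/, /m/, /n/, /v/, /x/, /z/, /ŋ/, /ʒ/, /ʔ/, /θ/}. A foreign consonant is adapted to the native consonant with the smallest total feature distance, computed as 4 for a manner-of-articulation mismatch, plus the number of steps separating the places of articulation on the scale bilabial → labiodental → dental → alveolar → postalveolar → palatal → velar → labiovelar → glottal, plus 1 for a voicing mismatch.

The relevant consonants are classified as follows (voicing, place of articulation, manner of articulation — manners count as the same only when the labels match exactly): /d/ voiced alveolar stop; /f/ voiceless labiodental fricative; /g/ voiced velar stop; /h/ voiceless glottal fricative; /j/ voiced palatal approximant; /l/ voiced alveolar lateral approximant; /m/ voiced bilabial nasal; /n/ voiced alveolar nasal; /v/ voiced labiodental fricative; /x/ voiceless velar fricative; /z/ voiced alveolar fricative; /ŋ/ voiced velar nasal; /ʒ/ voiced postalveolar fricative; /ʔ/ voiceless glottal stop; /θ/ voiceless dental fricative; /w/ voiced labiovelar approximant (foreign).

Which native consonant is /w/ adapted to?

/j/ is closest: same manner (approximant), place distance 2 (labiovelar→palatal), same voicing; total 2. Next closest is /g/ at distance 5.

j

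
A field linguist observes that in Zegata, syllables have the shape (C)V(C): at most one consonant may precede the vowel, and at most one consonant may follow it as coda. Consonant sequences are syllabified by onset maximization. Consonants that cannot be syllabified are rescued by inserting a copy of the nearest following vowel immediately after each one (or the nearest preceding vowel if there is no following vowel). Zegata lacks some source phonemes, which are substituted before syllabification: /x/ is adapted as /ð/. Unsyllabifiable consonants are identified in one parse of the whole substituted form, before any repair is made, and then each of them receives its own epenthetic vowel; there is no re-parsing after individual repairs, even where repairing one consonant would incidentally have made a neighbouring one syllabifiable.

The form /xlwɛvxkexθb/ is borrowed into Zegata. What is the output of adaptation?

ðɛlɛwɛvðekeðθebe

Substitution: /x/ → /ð/, giving /ðlwɛvðkeðθb/.
Under (C)V(C), the unsyllabifiable consonants are /ð/, /l/, /ð/, /θ/, /b/ (at most one coda consonant is licensed; onsets are limited to one consonant).
Epenthesis after each stranded consonant: /ð/ → /ðɛ/, /l/ → /lɛ/, /ð/ → /ðe/, /θ/ → /θe/, /b/ → /be/.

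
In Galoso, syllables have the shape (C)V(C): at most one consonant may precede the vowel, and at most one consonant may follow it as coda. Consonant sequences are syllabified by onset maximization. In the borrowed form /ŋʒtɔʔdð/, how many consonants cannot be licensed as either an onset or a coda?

4

Under (C)V(C), the unsyllabifiable consonants are /ŋ/, /ʒ/, /d/, /ð/ (at most one coda consonant is licensed; onsets are limited to one consonant).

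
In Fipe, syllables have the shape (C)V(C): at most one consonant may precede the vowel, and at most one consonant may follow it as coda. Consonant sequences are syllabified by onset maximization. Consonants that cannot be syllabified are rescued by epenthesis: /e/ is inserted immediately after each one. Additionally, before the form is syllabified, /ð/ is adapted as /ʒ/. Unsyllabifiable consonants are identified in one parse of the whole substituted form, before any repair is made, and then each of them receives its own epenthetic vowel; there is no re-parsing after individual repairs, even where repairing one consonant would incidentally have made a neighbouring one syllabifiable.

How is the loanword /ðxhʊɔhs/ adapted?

Substitution: /ð/ → /ʒ/, giving /ʒxhʊɔhs/.
The consonants /ʒ/, /x/, /s/ cannot be parsed into a legal (C)V(C) syllable (at most one coda consonant is licensed; onsets are limited to one consonant).
Each unlicensed consonant becomes the onset of a new syllable: /ʒ/ → /ʒe/, /x/ → /xe/, /s/ → /se/.

ʒexehʊɔhse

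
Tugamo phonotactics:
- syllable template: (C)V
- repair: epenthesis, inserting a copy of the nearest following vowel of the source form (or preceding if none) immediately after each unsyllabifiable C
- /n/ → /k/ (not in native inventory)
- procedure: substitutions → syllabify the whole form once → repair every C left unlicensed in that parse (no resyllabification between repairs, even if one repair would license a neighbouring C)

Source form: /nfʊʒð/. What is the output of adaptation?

kʊfʊʒʊðʊ

Substitution: /n/ → /k/, giving /kfʊʒð/.
Under (C)V, the unsyllabifiable consonants are /k/, /ʒ/, /ð/ (no codas are permitted; onsets are limited to one consonant).
Inserting the epenthetic vowel yields /k/ → /kʊ/, /ʒ/ → /ʒʊ/, /ð/ → /ðʊ/.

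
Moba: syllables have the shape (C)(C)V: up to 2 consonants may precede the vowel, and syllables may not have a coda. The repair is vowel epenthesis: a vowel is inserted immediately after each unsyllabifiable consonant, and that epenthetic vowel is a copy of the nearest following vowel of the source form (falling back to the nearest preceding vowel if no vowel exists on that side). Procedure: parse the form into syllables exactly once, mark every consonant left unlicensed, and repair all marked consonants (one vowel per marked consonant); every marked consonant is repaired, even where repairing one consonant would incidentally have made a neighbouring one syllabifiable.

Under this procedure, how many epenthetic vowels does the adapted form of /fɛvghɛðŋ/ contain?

3

The unsyllabifiable consonants are /v/, /ð/, /ŋ/; each receives one epenthetic vowel.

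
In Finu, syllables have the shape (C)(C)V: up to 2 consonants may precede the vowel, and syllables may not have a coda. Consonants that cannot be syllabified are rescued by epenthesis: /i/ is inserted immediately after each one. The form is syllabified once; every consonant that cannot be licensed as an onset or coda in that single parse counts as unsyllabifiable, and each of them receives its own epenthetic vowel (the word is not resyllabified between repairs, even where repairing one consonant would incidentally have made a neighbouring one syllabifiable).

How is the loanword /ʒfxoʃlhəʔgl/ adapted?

Under (C)(C)V, the unsyllabifiable consonants are /ʒ/, /ʃ/, /ʔ/, /g/, /l/ (no codas are permitted; onsets may contain at most 2 consonants).
Each unlicensed consonant becomes the onset of a new syllable: /ʒ/ → /ʒi/, /ʃ/ → /ʃi/, /ʔ/ → /ʔi/, /g/ → /gi/, /l/ → /li/.

ʒifxoʃilhəʔigili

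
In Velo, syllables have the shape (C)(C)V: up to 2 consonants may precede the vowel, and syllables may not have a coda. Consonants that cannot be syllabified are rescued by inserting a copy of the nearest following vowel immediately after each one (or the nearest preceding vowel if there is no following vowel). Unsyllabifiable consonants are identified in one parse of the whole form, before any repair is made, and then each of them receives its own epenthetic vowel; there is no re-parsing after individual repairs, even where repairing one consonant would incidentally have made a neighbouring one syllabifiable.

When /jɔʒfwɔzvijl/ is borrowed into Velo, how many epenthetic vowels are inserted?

The unsyllabifiable consonants are /ʒ/, /j/, /l/; each receives one epenthetic vowel.

3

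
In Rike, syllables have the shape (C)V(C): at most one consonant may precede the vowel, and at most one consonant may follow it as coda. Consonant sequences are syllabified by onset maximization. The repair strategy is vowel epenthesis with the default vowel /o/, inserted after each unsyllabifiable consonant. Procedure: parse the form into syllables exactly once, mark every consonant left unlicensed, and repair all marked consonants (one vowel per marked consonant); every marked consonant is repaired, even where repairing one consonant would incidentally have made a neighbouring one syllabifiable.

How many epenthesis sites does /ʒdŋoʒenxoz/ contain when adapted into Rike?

2

The unsyllabifiable consonants are /ʒ/, /d/; each receives one epenthetic vowel.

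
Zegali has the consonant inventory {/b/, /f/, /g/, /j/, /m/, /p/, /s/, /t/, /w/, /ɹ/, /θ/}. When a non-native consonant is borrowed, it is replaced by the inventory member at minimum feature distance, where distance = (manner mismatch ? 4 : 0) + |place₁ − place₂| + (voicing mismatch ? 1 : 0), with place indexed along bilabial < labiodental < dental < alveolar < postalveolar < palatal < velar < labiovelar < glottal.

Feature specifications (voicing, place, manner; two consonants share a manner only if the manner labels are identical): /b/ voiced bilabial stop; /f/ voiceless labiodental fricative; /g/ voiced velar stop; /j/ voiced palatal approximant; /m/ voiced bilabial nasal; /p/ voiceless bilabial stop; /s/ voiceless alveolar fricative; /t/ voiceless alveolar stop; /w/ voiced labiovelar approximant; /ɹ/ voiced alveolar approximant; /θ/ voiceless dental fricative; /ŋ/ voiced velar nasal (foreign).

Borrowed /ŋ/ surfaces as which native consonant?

/g/ is closest: manner differs (nasal→stop, +4), place distance 0 (velar→velar), same voicing; total 4. Next closest is /j/ at distance 5.

g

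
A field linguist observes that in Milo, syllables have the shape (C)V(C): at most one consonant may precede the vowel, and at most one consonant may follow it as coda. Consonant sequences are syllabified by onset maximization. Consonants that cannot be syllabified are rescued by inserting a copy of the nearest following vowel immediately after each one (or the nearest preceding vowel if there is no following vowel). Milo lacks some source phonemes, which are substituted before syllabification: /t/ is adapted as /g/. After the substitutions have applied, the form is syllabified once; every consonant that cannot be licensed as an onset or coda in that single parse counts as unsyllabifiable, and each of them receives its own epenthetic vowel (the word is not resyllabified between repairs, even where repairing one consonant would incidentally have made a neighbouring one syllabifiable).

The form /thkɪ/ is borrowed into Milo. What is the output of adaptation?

Substitution: /t/ → /g/, giving /ghkɪ/.
Under (C)V(C), the unsyllabifiable consonants are /g/, /h/ (at most one coda consonant is licensed; onsets are limited to one consonant).
Each unlicensed consonant becomes the onset of a new syllable: /g/ → /gɪ/, /h/ → /hɪ/.

gɪhɪkɪ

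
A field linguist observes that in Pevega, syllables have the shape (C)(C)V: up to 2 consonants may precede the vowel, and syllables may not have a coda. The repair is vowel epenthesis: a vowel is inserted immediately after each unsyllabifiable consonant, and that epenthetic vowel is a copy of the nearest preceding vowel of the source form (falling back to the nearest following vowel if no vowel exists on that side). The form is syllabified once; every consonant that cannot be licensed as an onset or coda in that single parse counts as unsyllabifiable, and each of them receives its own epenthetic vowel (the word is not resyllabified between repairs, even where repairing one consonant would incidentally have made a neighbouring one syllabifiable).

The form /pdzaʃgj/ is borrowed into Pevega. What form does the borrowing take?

The consonants /p/, /ʃ/, /g/, /j/ cannot be parsed into a legal (C)(C)V syllable (no codas are permitted; onsets may contain at most 2 consonants).
Epenthesis after each stranded consonant: /p/ → /pa/, /ʃ/ → /ʃa/, /g/ → /ga/, /j/ → /ja/.

padzaʃagaja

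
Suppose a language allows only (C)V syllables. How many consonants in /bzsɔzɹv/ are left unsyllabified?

The consonants /b/, /z/, /z/, /ɹ/, /v/ cannot be parsed into a legal (C)V syllable (no codas are permitted; onsets are limited to one consonant).

5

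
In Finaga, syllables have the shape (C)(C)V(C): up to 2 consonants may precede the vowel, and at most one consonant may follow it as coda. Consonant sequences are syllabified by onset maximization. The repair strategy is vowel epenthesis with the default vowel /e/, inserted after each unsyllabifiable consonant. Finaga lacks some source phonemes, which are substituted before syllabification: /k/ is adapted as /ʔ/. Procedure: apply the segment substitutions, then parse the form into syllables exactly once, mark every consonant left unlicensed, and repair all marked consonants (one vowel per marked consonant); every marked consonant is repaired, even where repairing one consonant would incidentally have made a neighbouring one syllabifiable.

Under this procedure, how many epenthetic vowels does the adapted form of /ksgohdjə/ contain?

After substitution the input is /ʔsgohdjə/.
The unsyllabifiable consonants are /ʔ/; each receives one epenthetic vowel.

1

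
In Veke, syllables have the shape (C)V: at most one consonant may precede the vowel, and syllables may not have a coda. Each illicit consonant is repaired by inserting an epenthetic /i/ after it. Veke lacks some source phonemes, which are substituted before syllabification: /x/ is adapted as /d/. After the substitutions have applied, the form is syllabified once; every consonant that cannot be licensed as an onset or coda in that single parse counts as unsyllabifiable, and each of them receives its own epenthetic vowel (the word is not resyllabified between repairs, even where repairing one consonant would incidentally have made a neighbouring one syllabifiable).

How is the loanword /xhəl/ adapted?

Substitution: /x/ → /d/, giving /dhəl/.
Syllabifying with onset maximization leaves /d/, /l/ stranded (no codas are permitted; onsets are limited to one consonant).
Epenthesis after each stranded consonant: /d/ → /di/, /l/ → /li/.

dihəli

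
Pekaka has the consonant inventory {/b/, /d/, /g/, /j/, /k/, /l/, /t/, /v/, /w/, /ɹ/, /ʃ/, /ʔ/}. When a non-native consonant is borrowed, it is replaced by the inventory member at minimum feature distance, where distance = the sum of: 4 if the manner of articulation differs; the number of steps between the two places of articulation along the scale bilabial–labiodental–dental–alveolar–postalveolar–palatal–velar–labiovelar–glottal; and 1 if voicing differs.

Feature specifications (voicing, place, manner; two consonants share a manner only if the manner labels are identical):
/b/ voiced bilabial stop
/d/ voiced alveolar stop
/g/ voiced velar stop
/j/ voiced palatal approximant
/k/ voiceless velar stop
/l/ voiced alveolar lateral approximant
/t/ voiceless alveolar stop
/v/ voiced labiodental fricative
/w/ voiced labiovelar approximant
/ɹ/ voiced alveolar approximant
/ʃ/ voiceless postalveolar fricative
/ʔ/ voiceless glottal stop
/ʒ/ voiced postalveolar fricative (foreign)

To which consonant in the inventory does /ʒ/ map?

/ʃ/ is closest: same manner (fricative), place distance 0 (postalveolar→postalveolar), voicing differs (+1); total 1. Next closest is /v/ at distance 3.

ʃ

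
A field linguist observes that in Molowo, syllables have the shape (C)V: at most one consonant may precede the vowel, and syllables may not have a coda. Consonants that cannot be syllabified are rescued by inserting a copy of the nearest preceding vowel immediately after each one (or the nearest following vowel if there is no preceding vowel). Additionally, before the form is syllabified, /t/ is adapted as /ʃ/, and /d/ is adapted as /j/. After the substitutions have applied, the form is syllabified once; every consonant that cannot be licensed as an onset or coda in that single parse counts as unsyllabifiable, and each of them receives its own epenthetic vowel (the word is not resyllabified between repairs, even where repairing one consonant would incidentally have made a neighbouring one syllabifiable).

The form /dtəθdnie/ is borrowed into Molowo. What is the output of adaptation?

Substitution: /d/ → /j/, /t/ → /ʃ/, giving /jʃəθjnie/.
Under (C)V, the unsyllabifiable consonants are /j/, /θ/, /j/ (no codas are permitted; onsets are limited to one consonant).
Inserting the epenthetic vowel yields /j/ → /jə/, /θ/ → /θə/, /j/ → /jə/.

jəʃəθəjənie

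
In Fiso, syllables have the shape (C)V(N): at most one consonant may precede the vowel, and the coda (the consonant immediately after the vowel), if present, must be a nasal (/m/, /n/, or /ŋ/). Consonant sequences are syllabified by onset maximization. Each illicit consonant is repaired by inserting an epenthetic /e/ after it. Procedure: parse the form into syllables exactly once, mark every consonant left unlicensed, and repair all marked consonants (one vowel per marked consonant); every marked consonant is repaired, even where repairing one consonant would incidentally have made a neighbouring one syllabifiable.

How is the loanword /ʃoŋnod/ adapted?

ʃoŋnode

Under (C)V(N), the unsyllabifiable consonants are /d/ (only a nasal (/m/, /n/, or /ŋ/) is licensed in coda position; onsets are limited to one consonant).
Each unlicensed consonant becomes the onset of a new syllable: /d/ → /de/.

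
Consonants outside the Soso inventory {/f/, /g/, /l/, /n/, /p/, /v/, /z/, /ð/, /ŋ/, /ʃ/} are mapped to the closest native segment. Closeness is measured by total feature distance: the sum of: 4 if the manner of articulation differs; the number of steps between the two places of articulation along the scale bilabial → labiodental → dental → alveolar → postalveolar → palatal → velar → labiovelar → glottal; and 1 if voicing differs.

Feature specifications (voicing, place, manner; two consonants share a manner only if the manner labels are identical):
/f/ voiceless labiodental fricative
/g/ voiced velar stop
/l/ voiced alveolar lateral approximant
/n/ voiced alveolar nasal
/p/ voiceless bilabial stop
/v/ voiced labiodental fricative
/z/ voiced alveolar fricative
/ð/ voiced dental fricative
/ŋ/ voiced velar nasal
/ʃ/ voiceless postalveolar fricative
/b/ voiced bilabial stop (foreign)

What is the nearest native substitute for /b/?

p

/p/ is closest: same manner (stop), place distance 0 (bilabial→bilabial), voicing differs (+1); total 1. Next closest is /v/ at distance 5.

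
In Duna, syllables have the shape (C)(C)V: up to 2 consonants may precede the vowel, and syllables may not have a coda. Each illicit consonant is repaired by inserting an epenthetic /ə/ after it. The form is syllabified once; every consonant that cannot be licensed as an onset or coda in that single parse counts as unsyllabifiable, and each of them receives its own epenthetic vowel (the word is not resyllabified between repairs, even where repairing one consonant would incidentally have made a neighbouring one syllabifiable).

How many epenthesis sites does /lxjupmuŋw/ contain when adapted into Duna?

The unsyllabifiable consonants are /l/, /ŋ/, /w/; each receives one epenthetic vowel.

3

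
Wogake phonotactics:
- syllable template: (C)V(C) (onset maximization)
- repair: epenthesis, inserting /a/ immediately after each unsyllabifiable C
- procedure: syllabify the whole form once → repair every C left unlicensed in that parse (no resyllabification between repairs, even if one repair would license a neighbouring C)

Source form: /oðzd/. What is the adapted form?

oðzada

Syllabifying with onset maximization leaves /z/, /d/ stranded (at most one coda consonant is licensed; onsets are limited to one consonant).
Inserting the epenthetic vowel yields /z/ → /za/, /d/ → /da/.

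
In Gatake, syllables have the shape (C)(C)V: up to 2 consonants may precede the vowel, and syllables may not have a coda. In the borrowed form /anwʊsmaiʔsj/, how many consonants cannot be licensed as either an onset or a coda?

3

Under (C)(C)V, the unsyllabifiable consonants are /ʔ/, /s/, /j/ (no codas are permitted; onsets may contain at most 2 consonants).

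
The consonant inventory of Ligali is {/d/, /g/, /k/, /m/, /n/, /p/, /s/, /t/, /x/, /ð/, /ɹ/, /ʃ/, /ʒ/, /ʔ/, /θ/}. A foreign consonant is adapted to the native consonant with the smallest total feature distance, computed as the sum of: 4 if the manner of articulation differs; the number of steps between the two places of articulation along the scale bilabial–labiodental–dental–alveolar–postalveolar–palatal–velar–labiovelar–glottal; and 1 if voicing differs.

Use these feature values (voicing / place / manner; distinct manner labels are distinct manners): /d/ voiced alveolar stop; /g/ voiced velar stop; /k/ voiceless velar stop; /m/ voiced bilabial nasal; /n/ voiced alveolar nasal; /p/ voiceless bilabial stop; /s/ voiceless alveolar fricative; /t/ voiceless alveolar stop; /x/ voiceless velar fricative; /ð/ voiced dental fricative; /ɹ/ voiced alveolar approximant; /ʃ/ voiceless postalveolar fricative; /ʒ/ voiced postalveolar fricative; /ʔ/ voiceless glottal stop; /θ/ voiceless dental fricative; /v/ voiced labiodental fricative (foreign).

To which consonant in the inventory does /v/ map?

/ð/ is closest: same manner (fricative), place distance 1 (labiodental→dental), same voicing; total 1. Next closest is /θ/ at distance 2.

ð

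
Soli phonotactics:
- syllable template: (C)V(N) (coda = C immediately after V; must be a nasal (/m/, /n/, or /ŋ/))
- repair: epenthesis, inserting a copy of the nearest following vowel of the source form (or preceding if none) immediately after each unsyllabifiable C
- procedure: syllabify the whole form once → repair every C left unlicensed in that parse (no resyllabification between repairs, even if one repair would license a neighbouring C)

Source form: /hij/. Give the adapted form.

hiji

The consonants /j/ cannot be parsed into a legal (C)V(N) syllable (only a nasal (/m/, /n/, or /ŋ/) is licensed in coda position; onsets are limited to one consonant).
Inserting the epenthetic vowel yields /j/ → /ji/.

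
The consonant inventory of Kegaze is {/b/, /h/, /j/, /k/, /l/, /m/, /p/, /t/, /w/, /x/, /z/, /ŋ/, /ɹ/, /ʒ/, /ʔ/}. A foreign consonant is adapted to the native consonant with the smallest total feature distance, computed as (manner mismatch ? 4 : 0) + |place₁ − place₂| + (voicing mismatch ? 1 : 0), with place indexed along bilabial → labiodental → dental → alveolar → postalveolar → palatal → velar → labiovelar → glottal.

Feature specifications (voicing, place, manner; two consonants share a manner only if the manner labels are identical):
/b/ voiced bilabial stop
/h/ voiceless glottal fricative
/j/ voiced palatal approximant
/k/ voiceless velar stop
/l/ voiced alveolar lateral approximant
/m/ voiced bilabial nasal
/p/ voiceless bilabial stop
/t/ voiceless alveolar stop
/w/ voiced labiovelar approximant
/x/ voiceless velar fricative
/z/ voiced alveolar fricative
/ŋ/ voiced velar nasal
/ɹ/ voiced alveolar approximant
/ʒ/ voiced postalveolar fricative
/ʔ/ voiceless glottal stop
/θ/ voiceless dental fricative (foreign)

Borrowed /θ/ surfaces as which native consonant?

/z/ is closest: same manner (fricative), place distance 1 (dental→alveolar), voicing differs (+1); total 2. Next closest is /ʒ/ at distance 3.

z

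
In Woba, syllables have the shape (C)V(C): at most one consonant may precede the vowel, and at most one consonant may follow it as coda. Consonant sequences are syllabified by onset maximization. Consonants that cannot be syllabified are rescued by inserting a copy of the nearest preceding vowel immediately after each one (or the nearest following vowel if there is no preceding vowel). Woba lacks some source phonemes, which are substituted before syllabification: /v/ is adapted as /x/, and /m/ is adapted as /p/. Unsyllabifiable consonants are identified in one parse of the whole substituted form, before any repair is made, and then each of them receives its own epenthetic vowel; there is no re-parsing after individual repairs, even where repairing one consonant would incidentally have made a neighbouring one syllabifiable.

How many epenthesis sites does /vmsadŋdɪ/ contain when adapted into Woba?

3

After substitution the input is /xpsadŋdɪ/.
The unsyllabifiable consonants are /x/, /p/, /ŋ/; each receives one epenthetic vowel.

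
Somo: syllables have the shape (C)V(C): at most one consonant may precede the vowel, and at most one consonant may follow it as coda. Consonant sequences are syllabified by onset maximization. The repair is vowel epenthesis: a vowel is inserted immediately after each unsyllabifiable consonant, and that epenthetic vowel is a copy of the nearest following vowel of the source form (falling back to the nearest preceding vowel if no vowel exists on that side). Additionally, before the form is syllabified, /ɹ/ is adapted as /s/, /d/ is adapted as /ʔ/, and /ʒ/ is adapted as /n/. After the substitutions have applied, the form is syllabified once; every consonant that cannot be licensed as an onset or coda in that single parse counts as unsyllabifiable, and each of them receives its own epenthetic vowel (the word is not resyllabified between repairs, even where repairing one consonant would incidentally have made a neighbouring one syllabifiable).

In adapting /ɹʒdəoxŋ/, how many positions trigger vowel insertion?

3

After substitution the input is /snʔəoxŋ/.
The unsyllabifiable consonants are /s/, /n/, /ŋ/; each receives one epenthetic vowel.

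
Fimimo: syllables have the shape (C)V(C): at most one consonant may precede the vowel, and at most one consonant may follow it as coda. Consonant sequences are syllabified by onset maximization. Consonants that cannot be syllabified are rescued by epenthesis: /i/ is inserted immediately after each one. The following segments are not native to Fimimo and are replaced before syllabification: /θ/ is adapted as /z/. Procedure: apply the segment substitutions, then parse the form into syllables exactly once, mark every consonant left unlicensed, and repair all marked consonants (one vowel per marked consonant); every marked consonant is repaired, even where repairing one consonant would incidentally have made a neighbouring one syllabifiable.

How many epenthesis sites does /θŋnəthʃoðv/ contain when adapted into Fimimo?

After substitution the input is /zŋnəthʃoðv/.
The unsyllabifiable consonants are /z/, /ŋ/, /h/, /v/; each receives one epenthetic vowel.

4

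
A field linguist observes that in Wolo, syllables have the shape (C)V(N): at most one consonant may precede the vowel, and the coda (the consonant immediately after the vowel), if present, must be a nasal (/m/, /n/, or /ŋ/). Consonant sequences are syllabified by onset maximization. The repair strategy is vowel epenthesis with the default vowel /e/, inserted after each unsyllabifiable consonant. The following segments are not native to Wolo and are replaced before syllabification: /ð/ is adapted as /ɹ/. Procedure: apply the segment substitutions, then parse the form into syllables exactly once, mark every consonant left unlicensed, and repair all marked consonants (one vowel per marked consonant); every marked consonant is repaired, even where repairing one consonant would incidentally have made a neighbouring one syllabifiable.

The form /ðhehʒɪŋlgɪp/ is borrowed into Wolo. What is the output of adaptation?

Substitution: /ð/ → /ɹ/, giving /ɹhehʒɪŋlgɪp/.
Under (C)V(N), the unsyllabifiable consonants are /ɹ/, /h/, /l/, /p/ (only a nasal (/m/, /n/, or /ŋ/) is licensed in coda position; onsets are limited to one consonant).
Inserting the epenthetic vowel yields /ɹ/ → /ɹe/, /h/ → /he/, /l/ → /le/, /p/ → /pe/.

ɹeheheʒɪŋlegɪpe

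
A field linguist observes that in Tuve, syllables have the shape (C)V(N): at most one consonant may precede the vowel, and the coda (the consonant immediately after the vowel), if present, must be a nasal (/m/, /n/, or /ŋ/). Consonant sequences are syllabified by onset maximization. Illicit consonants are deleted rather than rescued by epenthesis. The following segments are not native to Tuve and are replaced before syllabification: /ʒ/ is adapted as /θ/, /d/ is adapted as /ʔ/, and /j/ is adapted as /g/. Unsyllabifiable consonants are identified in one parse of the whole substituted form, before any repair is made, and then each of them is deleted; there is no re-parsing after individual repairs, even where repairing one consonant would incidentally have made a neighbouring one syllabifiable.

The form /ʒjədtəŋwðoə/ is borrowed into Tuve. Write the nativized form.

gətəŋðoə

Substitution: /ʒ/ → /θ/, /j/ → /g/, /d/ → /ʔ/, giving /θgəʔtəŋwðoə/.
Under (C)V(N), the unsyllabifiable consonants are /θ/, /ʔ/, /w/ (only a nasal (/m/, /n/, or /ŋ/) is licensed in coda position; onsets are limited to one consonant).
Deleting the stranded consonants removes /θ/, /ʔ/, /w/.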